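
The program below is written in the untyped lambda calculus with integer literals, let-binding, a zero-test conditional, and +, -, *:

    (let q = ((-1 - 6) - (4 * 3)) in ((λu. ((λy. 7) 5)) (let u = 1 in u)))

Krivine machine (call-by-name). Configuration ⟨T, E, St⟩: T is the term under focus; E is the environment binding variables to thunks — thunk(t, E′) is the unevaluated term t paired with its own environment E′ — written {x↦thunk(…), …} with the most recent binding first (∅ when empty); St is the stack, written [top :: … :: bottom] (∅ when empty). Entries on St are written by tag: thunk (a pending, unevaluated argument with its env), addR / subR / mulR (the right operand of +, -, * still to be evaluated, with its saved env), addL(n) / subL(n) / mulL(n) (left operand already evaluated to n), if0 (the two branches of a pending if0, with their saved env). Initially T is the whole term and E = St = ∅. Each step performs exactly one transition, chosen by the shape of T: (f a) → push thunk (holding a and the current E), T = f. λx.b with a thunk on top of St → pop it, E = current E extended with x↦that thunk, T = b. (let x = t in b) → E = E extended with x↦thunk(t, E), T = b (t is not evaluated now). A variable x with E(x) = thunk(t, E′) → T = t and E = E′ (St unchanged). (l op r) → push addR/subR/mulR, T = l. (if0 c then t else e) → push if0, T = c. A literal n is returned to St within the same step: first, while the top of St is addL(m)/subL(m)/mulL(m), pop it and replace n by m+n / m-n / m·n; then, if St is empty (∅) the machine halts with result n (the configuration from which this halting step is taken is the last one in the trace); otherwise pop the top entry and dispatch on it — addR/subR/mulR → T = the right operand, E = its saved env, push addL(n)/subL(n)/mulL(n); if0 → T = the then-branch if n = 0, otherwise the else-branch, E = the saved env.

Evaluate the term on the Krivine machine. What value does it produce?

[0] ⟨T=(let q = ((-1 - 6) - (4 * 3)) in ((λu. ((λy. 7) 5)) (let u = 1 in u))); E=∅; St=∅⟩
[1] ⟨T=((λu. ((λy. 7) 5)) (let u = 1 in u)); E={q↦thunk(((-1 - 6) - (4 * 3)), ∅)}; St=∅⟩
[2] ⟨T=(λu. ((λy. 7) 5)); E={q↦thunk(((-1 - 6) - (4 * 3)), ∅)}; St=[thunk]⟩
[3] ⟨T=((λy. 7) 5); E={u↦thunk((let u = 1 in u), {q↦thunk(((-1 - 6) - (4 * 3)), ∅)}), q↦thunk(((-1 - 6) - (4 * 3)), ∅)}; St=∅⟩
[4] ⟨T=(λy. 7); E={u↦thunk((let u = 1 in u), {q↦thunk(((-1 - 6) - (4 * 3)), ∅)}), q↦thunk(((-1 - 6) - (4 * 3)), ∅)}; St=[thunk]⟩
[5] ⟨T=7; E={y↦thunk(5, {u↦thunk((let u = 1 in u), {q↦thunk(((-1 - 6) - (4 * 3)), ∅)}), q↦thunk(((-1 - 6) - (4 * 3)), ∅)}), u↦thunk((let u = 1 in u), {q↦thunk(((-1 - 6) - (4 * 3)), ∅)}), q↦thunk(((-1 - 6) - (4 * 3)), ∅)}; St=∅⟩
→ final value 7

Answer: 7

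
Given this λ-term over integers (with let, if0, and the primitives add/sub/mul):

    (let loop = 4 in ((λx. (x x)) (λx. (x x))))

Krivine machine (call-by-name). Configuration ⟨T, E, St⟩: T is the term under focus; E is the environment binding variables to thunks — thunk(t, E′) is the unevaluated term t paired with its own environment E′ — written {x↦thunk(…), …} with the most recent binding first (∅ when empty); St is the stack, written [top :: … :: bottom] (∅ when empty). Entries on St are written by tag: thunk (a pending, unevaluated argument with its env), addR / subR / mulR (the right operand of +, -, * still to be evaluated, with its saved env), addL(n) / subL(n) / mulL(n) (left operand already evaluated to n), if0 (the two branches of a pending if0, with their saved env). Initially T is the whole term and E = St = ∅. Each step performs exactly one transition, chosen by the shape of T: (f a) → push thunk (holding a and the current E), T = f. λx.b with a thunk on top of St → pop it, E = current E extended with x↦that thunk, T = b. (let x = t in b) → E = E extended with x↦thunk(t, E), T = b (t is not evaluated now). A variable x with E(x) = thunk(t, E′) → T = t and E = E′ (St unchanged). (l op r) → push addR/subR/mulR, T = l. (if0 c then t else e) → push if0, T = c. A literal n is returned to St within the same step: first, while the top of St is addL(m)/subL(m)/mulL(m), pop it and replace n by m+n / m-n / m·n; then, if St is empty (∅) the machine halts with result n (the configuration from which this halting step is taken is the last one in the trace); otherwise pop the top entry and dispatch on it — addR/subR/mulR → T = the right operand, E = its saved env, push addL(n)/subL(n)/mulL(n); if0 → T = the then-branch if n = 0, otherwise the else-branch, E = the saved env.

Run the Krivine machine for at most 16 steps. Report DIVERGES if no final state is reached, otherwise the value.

Answer: DIVERGES (no final state within 16 steps)

Execution trace:
step 0: ⟨T=(let loop = 4 in ((λx. (x x)) (λx. (x x)))); E=∅; St=∅⟩
step 1: ⟨T=((λx. (x x)) (λx. (x x))); E={loop↦thunk(4, ∅)}; St=∅⟩
step 2: ⟨T=(λx. (x x)); E={loop↦thunk(4, ∅)}; St=[thunk]⟩
step 3: ⟨T=(x x); E={x↦thunk((λx. (x x)), {loop↦thunk(4, ∅)}), loop↦thunk(4, ∅)}; St=∅⟩
step 4: ⟨T=x; E={x↦thunk((λx. (x x)), {loop↦thunk(4, ∅)}), loop↦thunk(4, ∅)}; St=[thunk]⟩
step 5: ⟨T=(λx. (x x)); E={loop↦thunk(4, ∅)}; St=[thunk]⟩
step 6: ⟨T=(x x); E={x↦thunk(x, {x↦thunk((λx. (x x)), {loop↦thunk(4, ∅)}), loop↦thunk(4, ∅)}), loop↦thunk(4, ∅)}; St=∅⟩
step 7: ⟨T=x; E={x↦thunk(x, {x↦thunk((λx. (x x)), {loop↦thunk(4, ∅)}), loop↦thunk(4, ∅)}), loop↦thunk(4, ∅)}; St=[thunk]⟩
step 8: ⟨T=x; E={x↦thunk((λx. (x x)), {loop↦thunk(4, ∅)}), loop↦thunk(4, ∅)}; St=[thunk]⟩
step 9: ⟨T=(λx. (x x)); E={loop↦thunk(4, ∅)}; St=[thunk]⟩
step 10: ⟨T=(x x); E={x↦thunk(x, {x↦thunk(x, {x↦thunk((λx. (x x)), {loop↦thunk(4, ∅)}), loop↦thunk(4, ∅)}), loop↦thunk(4, ∅)}), loop↦thunk(4, ∅)}; St=∅⟩
step 11: ⟨T=x; E={x↦thunk(x, {x↦thunk(x, {x↦thunk((λx. (x x)), {loop↦thunk(4, ∅)}), loop↦thunk(4, ∅)}), loop↦thunk(4, ∅)}), loop↦thunk(4, ∅)}; St=[thunk]⟩
step 12: ⟨T=x; E={x↦thunk(x, {x↦thunk((λx. (x x)), {loop↦thunk(4, ∅)}), loop↦thunk(4, ∅)}), loop↦thunk(4, ∅)}; St=[thunk]⟩
step 13: ⟨T=x; E={x↦thunk((λx. (x x)), {loop↦thunk(4, ∅)}), loop↦thunk(4, ∅)}; St=[thunk]⟩
step 14: ⟨T=(λx. (x x)); E={loop↦thunk(4, ∅)}; St=[thunk]⟩
step 15: ⟨T=(x x); E={x↦thunk(x, {x↦thunk(x, {x↦thunk(x, {x↦thunk((λx. (x x)), {loop↦thunk(4, ∅)}), loop↦thunk(4, ∅)}), loop↦thunk(4, ∅)}), loop↦thunk(4, ∅)}), loop↦thunk(4, ∅)}; St=∅⟩
step 16: ⟨T=x; E={x↦thunk(x, {x↦thunk(x, {x↦thunk(x, {x↦thunk((λx. (x x)), {loop↦thunk(4, ∅)}), loop↦thunk(4, ∅)}), loop↦thunk(4, ∅)}), loop↦thunk(4, ∅)}), loop↦thunk(4, ∅)}; St=[thunk]⟩
→ 16 transitions taken and the configuration is still not final: no result within 16 steps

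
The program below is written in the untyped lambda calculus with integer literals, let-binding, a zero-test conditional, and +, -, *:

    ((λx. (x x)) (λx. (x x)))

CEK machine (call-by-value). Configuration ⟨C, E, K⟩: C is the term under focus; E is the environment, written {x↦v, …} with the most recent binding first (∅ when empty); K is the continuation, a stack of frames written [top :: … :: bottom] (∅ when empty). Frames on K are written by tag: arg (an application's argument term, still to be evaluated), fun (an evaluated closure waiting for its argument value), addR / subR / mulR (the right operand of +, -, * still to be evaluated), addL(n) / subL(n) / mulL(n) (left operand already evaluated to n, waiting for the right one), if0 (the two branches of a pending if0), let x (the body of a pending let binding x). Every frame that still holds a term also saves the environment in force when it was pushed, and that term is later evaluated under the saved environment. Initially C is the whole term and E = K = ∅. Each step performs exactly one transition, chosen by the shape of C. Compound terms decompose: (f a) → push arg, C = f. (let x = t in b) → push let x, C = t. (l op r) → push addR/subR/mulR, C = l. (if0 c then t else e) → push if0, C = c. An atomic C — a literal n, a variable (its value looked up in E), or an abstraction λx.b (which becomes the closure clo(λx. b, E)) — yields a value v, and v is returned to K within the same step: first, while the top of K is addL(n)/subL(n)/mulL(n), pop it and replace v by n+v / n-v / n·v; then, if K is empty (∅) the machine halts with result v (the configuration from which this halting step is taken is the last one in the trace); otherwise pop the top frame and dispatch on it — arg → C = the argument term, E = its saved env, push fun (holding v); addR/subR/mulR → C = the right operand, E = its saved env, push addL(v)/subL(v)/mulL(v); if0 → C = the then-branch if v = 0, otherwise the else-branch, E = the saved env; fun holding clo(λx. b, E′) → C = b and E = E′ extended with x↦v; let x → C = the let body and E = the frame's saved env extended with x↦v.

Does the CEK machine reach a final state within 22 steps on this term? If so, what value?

[0] <C=((λx. (x x)) (λx. (x x))), E=∅, K=∅>
[1] <C=(λx. (x x)), E=∅, K=[arg]>
[2] <C=(λx. (x x)), E=∅, K=[fun]>
[3] <C=(x x), E={x↦clo(λx. (x x), ∅)}, K=∅>
[4] <C=x, E={x↦clo(λx. (x x), ∅)}, K=[arg]>
[5] <C=x, E={x↦clo(λx. (x x), ∅)}, K=[fun]>
… configuration repeats with period 3 (steps 3–5 recur indefinitely) …

Answer: DIVERGES (no final state within 22 steps)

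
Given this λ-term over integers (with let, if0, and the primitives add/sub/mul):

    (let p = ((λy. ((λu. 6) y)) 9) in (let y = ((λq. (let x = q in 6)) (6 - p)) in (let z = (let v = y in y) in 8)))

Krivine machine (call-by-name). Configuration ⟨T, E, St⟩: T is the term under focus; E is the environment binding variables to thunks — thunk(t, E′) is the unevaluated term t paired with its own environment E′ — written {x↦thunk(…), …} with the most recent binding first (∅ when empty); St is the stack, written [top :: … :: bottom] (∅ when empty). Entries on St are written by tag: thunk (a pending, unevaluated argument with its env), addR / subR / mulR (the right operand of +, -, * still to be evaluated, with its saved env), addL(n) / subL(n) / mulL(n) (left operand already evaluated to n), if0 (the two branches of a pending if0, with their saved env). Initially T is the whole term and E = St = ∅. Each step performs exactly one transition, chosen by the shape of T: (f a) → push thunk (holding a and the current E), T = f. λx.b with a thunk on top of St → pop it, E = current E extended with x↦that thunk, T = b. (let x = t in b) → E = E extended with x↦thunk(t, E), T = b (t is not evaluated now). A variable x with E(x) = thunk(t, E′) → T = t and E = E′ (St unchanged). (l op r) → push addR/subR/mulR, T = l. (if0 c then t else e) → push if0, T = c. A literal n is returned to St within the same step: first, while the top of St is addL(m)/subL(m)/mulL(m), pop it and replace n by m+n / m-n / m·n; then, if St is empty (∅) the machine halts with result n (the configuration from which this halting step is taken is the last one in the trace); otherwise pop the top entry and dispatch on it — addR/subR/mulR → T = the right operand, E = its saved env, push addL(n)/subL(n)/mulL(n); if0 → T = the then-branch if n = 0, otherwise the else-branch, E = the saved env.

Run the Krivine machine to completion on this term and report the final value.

step 0: ⟨T=(let p = ((λy. ((λu. 6) y)) 9) in (let y = ((λq. (let x = q in 6)) (6 - p)) in (let z = (let v = y in y) in 8))); E=∅; St=∅⟩
step 1: ⟨T=(let y = ((λq. (let x = q in 6)) (6 - p)) in (let z = (let v = y in y) in 8)); E={p↦thunk(((λy. ((λu. 6) y)) 9), ∅)}; St=∅⟩
step 2: ⟨T=(let z = (let v = y in y) in 8); E={y↦thunk(((λq. (let x = q in 6)) (6 - p)), {p↦thunk(((λy. ((λu. 6) y)) 9), ∅)}), p↦thunk(((λy. ((λu. 6) y)) 9), ∅)}; St=∅⟩
step 3: ⟨T=8; E={z↦thunk((let v = y in y), {y↦thunk(((λq. (let x = q in 6)) (6 - p)), {p↦thunk(((λy. ((λu. 6) y)) 9), ∅)}), p↦thunk(((λy. ((λu. 6) y)) 9), ∅)}), y↦thunk(((λq. (let x = q in 6)) (6 - p)), {p↦thunk(((λy. ((λu. 6) y)) 9), ∅)}), p↦thunk(((λy. ((λu. 6) y)) 9), ∅)}; St=∅⟩
→ final value 8

Answer: 8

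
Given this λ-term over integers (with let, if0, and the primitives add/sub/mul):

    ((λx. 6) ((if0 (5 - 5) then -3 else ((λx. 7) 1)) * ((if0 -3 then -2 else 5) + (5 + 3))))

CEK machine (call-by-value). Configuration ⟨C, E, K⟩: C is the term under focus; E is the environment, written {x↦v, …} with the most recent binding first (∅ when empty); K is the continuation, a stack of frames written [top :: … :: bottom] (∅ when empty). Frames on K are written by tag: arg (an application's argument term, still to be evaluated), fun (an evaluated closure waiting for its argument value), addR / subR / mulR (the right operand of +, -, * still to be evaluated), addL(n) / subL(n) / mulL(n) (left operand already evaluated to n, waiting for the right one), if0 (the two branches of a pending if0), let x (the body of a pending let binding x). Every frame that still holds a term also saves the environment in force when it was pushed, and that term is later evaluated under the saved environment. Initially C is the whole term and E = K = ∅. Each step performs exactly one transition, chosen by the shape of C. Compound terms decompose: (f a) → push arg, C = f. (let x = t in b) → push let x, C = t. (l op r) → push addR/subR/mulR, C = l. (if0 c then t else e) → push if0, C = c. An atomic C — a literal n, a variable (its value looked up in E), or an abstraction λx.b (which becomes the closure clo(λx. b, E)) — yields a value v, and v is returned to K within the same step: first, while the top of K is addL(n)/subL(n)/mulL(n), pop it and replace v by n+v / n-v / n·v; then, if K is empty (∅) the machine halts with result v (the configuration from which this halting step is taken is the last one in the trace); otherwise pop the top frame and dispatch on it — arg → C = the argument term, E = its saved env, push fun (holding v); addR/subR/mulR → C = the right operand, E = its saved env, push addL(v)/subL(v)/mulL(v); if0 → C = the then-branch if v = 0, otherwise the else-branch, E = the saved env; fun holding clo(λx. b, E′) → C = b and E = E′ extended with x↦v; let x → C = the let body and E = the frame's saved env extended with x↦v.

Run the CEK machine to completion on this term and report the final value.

0. <C=((λx. 6) ((if0 (5 - 5) then -3 else ((λx. 7) 1)) * ((if0 -3 then -2 else 5) + (5 + 3)))), E=∅, K=∅>
1. <C=(λx. 6), E=∅, K=[arg]>
2. <C=((if0 (5 - 5) then -3 else ((λx. 7) 1)) * ((if0 -3 then -2 else 5) + (5 + 3))), E=∅, K=[fun]>
3. <C=(if0 (5 - 5) then -3 else ((λx. 7) 1)), E=∅, K=[mulR :: fun]>
4. <C=(5 - 5), E=∅, K=[if0 :: mulR :: fun]>
5. <C=5, E=∅, K=[subR :: if0 :: mulR :: fun]>
6. <C=5, E=∅, K=[subL(5) :: if0 :: mulR :: fun]>
7. <C=-3, E=∅, K=[mulR :: fun]>
8. <C=((if0 -3 then -2 else 5) + (5 + 3)), E=∅, K=[mulL(-3) :: fun]>
9. <C=(if0 -3 then -2 else 5), E=∅, K=[addR :: mulL(-3) :: fun]>
10. <C=-3, E=∅, K=[if0 :: addR :: mulL(-3) :: fun]>
11. <C=5, E=∅, K=[addR :: mulL(-3) :: fun]>
12. <C=(5 + 3), E=∅, K=[addL(5) :: mulL(-3) :: fun]>
13. <C=5, E=∅, K=[addR :: addL(5) :: mulL(-3) :: fun]>
14. <C=3, E=∅, K=[addL(5) :: addL(5) :: mulL(-3) :: fun]>
15. <C=6, E={x↦-39}, K=∅>
→ final value 6

Answer: 6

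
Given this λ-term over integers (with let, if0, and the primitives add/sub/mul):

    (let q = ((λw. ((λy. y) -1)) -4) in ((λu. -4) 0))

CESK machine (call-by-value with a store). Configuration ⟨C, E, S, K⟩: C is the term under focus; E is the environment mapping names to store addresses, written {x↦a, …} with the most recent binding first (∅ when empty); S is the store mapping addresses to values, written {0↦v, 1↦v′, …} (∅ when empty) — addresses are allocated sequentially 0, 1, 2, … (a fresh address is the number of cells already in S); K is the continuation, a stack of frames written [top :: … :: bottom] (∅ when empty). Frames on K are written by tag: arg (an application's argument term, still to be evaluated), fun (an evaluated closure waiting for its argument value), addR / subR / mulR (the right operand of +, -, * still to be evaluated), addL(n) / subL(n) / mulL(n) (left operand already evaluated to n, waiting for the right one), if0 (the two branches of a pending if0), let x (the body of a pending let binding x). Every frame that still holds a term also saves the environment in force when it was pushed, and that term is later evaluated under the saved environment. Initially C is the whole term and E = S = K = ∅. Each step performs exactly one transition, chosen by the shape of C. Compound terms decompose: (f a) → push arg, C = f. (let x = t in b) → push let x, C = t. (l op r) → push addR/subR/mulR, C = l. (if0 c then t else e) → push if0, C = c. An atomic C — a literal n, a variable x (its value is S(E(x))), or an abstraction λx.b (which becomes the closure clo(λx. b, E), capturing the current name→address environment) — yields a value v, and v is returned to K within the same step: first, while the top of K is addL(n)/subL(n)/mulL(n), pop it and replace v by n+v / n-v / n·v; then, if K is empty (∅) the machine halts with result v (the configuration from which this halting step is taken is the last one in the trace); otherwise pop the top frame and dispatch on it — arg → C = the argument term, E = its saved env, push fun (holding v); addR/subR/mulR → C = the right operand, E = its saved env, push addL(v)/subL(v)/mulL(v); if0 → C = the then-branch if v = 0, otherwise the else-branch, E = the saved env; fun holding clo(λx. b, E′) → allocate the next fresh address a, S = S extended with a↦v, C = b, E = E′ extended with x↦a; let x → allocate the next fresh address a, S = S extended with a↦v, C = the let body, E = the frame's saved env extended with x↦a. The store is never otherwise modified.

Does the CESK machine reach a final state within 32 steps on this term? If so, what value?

0. ⟨C=(let q = ((λw. ((λy. y) -1)) -4) in ((λu. -4) 0)); E=∅; S=∅; K=∅⟩
1. ⟨C=((λw. ((λy. y) -1)) -4); E=∅; S=∅; K=[let q]⟩
2. ⟨C=(λw. ((λy. y) -1)); E=∅; S=∅; K=[arg :: let q]⟩
3. ⟨C=-4; E=∅; S=∅; K=[fun :: let q]⟩
4. ⟨C=((λy. y) -1); E={w↦0}; S={0↦-4}; K=[let q]⟩
5. ⟨C=(λy. y); E={w↦0}; S={0↦-4}; K=[arg :: let q]⟩
6. ⟨C=-1; E={w↦0}; S={0↦-4}; K=[fun :: let q]⟩
7. ⟨C=y; E={y↦1, w↦0}; S={0↦-4, 1↦-1}; K=[let q]⟩
8. ⟨C=((λu. -4) 0); E={q↦2}; S={0↦-4, 1↦-1, 2↦-1}; K=∅⟩
9. ⟨C=(λu. -4); E={q↦2}; S={0↦-4, 1↦-1, 2↦-1}; K=[arg]⟩
10. ⟨C=0; E={q↦2}; S={0↦-4, 1↦-1, 2↦-1}; K=[fun]⟩
11. ⟨C=-4; E={u↦3, q↦2}; S={0↦-4, 1↦-1, 2↦-1, 3↦0}; K=∅⟩
→ final value -4

Answer: -4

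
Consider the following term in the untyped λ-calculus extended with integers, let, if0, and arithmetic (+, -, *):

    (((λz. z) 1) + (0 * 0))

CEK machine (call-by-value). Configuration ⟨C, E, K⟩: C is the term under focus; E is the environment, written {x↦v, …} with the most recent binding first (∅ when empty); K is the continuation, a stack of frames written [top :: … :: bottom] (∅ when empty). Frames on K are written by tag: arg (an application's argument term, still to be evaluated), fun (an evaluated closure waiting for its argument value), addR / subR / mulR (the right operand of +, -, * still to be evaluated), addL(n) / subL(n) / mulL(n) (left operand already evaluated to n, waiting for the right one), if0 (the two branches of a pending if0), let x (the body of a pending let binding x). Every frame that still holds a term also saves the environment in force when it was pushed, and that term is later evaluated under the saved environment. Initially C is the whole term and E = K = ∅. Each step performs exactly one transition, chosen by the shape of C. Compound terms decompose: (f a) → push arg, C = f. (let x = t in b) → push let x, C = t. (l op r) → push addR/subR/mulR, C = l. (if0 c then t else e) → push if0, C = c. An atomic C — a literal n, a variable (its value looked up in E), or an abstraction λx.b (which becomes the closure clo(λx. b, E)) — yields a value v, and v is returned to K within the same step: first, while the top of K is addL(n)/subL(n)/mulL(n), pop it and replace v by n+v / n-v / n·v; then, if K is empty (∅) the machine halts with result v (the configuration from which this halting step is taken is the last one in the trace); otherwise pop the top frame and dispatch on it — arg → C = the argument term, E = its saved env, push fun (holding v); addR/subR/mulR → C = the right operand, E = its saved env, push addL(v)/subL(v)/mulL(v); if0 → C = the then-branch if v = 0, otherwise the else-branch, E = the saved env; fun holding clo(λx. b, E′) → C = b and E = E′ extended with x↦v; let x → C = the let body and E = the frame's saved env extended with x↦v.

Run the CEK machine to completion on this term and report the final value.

[0] [C=(((λz. z) 1) + (0 * 0)) | E=∅ | K=∅]
[1] [C=((λz. z) 1) | E=∅ | K=[addR]]
[2] [C=(λz. z) | E=∅ | K=[arg :: addR]]
[3] [C=1 | E=∅ | K=[fun :: addR]]
[4] [C=z | E={z↦1} | K=[addR]]
[5] [C=(0 * 0) | E=∅ | K=[addL(1)]]
[6] [C=0 | E=∅ | K=[mulR :: addL(1)]]
[7] [C=0 | E=∅ | K=[mulL(0) :: addL(1)]]
→ final value 1

Answer: 1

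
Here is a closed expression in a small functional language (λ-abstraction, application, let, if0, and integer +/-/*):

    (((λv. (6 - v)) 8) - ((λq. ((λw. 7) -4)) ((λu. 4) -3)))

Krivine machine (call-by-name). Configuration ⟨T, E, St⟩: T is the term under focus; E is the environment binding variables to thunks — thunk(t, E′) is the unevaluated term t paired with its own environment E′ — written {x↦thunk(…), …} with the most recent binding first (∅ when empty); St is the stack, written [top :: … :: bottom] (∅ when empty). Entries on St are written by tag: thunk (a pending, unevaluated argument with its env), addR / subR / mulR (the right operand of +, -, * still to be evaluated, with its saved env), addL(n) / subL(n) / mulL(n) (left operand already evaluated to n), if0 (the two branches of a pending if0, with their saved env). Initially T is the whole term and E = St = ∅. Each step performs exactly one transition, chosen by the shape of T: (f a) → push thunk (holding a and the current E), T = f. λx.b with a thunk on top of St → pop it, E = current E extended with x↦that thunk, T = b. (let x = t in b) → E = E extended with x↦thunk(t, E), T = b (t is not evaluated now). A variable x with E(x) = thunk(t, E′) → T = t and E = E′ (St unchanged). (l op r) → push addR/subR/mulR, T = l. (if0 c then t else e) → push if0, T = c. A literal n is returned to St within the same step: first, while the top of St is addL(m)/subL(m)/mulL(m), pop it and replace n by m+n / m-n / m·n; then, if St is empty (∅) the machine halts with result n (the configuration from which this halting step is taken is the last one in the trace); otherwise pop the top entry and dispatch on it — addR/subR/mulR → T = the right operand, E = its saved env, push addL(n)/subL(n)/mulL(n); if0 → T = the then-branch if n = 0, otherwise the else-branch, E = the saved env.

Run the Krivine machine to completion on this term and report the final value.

0. [T=(((λv. (6 - v)) 8) - ((λq. ((λw. 7) -4)) ((λu. 4) -3))) | E=∅ | St=∅]
1. [T=((λv. (6 - v)) 8) | E=∅ | St=[subR]]
2. [T=(λv. (6 - v)) | E=∅ | St=[thunk :: subR]]
3. [T=(6 - v) | E={v↦thunk(8, ∅)} | St=[subR]]
4. [T=6 | E={v↦thunk(8, ∅)} | St=[subR :: subR]]
5. [T=v | E={v↦thunk(8, ∅)} | St=[subL(6) :: subR]]
6. [T=8 | E=∅ | St=[subL(6) :: subR]]
7. [T=((λq. ((λw. 7) -4)) ((λu. 4) -3)) | E=∅ | St=[subL(-2)]]
8. [T=(λq. ((λw. 7) -4)) | E=∅ | St=[thunk :: subL(-2)]]
9. [T=((λw. 7) -4) | E={q↦thunk(((λu. 4) -3), ∅)} | St=[subL(-2)]]
10. [T=(λw. 7) | E={q↦thunk(((λu. 4) -3), ∅)} | St=[thunk :: subL(-2)]]
11. [T=7 | E={w↦thunk(-4, {q↦thunk(((λu. 4) -3), ∅)}), q↦thunk(((λu. 4) -3), ∅)} | St=[subL(-2)]]
→ final value -9

Answer: -9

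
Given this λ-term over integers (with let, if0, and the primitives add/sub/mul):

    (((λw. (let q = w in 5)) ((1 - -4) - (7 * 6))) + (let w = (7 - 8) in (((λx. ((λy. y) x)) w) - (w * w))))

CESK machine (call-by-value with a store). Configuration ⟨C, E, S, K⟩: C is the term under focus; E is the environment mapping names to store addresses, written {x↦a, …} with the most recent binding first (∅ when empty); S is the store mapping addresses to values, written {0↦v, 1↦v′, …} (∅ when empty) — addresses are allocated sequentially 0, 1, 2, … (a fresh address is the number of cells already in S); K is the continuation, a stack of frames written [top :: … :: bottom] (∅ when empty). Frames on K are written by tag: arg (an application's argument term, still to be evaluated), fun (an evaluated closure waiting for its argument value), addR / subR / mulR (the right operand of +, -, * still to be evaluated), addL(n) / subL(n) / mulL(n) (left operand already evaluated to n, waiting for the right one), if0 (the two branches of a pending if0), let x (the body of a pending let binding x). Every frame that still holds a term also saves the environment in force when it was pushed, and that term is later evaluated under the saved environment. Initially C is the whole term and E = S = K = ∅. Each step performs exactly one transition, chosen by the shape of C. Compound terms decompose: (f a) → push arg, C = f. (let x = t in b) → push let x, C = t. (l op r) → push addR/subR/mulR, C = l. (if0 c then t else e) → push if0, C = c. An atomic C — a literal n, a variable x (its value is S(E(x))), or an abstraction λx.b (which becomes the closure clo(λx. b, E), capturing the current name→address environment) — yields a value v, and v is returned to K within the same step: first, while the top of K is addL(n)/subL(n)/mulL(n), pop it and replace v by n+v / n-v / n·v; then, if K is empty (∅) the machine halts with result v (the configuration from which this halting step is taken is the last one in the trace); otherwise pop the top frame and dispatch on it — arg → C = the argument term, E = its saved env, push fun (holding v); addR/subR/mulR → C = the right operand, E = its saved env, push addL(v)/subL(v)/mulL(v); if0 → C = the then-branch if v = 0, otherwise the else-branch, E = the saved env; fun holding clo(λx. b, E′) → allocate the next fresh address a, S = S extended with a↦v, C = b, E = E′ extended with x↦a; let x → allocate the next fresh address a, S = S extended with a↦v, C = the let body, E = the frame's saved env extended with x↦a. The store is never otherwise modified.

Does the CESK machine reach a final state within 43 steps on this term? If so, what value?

Answer: 3

Derivation:
t=0: ⟨C=(((λw. (let q = w in 5)) ((1 - -4) - (7 * 6))) + (let w = (7 - 8) in (((λx. ((λy. y) x)) w) - (w * w)))); E=∅; S=∅; K=∅⟩
t=1: ⟨C=((λw. (let q = w in 5)) ((1 - -4) - (7 * 6))); E=∅; S=∅; K=[addR]⟩
t=2: ⟨C=(λw. (let q = w in 5)); E=∅; S=∅; K=[arg :: addR]⟩
t=3: ⟨C=((1 - -4) - (7 * 6)); E=∅; S=∅; K=[fun :: addR]⟩
t=4: ⟨C=(1 - -4); E=∅; S=∅; K=[subR :: fun :: addR]⟩
t=5: ⟨C=1; E=∅; S=∅; K=[subR :: subR :: fun :: addR]⟩
t=6: ⟨C=-4; E=∅; S=∅; K=[subL(1) :: subR :: fun :: addR]⟩
t=7: ⟨C=(7 * 6); E=∅; S=∅; K=[subL(5) :: fun :: addR]⟩
t=8: ⟨C=7; E=∅; S=∅; K=[mulR :: subL(5) :: fun :: addR]⟩
t=9: ⟨C=6; E=∅; S=∅; K=[mulL(7) :: subL(5) :: fun :: addR]⟩
t=10: ⟨C=(let q = w in 5); E={w↦0}; S={0↦-37}; K=[addR]⟩
t=11: ⟨C=w; E={w↦0}; S={0↦-37}; K=[let q :: addR]⟩
t=12: ⟨C=5; E={q↦1, w↦0}; S={0↦-37, 1↦-37}; K=[addR]⟩
t=13: ⟨C=(let w = (7 - 8) in (((λx. ((λy. y) x)) w) - (w * w))); E=∅; S={0↦-37, 1↦-37}; K=[addL(5)]⟩
t=14: ⟨C=(7 - 8); E=∅; S={0↦-37, 1↦-37}; K=[let w :: addL(5)]⟩
t=15: ⟨C=7; E=∅; S={0↦-37, 1↦-37}; K=[subR :: let w :: addL(5)]⟩
t=16: ⟨C=8; E=∅; S={0↦-37, 1↦-37}; K=[subL(7) :: let w :: addL(5)]⟩
t=17: ⟨C=(((λx. ((λy. y) x)) w) - (w * w)); E={w↦2}; S={0↦-37, 1↦-37, 2↦-1}; K=[addL(5)]⟩
t=18: ⟨C=((λx. ((λy. y) x)) w); E={w↦2}; S={0↦-37, 1↦-37, 2↦-1}; K=[subR :: addL(5)]⟩
t=19: ⟨C=(λx. ((λy. y) x)); E={w↦2}; S={0↦-37, 1↦-37, 2↦-1}; K=[arg :: subR :: addL(5)]⟩
t=20: ⟨C=w; E={w↦2}; S={0↦-37, 1↦-37, 2↦-1}; K=[fun :: subR :: addL(5)]⟩
t=21: ⟨C=((λy. y) x); E={x↦3, w↦2}; S={0↦-37, 1↦-37, 2↦-1, 3↦-1}; K=[subR :: addL(5)]⟩
t=22: ⟨C=(λy. y); E={x↦3, w↦2}; S={0↦-37, 1↦-37, 2↦-1, 3↦-1}; K=[arg :: subR :: addL(5)]⟩
t=23: ⟨C=x; E={x↦3, w↦2}; S={0↦-37, 1↦-37, 2↦-1, 3↦-1}; K=[fun :: subR :: addL(5)]⟩
t=24: ⟨C=y; E={y↦4, x↦3, w↦2}; S={0↦-37, 1↦-37, 2↦-1, 3↦-1, 4↦-1}; K=[subR :: addL(5)]⟩
t=25: ⟨C=(w * w); E={w↦2}; S={0↦-37, 1↦-37, 2↦-1, 3↦-1, 4↦-1}; K=[subL(-1) :: addL(5)]⟩
t=26: ⟨C=w; E={w↦2}; S={0↦-37, 1↦-37, 2↦-1, 3↦-1, 4↦-1}; K=[mulR :: subL(-1) :: addL(5)]⟩
t=27: ⟨C=w; E={w↦2}; S={0↦-37, 1↦-37, 2↦-1, 3↦-1, 4↦-1}; K=[mulL(-1) :: subL(-1) :: addL(5)]⟩
→ final value 3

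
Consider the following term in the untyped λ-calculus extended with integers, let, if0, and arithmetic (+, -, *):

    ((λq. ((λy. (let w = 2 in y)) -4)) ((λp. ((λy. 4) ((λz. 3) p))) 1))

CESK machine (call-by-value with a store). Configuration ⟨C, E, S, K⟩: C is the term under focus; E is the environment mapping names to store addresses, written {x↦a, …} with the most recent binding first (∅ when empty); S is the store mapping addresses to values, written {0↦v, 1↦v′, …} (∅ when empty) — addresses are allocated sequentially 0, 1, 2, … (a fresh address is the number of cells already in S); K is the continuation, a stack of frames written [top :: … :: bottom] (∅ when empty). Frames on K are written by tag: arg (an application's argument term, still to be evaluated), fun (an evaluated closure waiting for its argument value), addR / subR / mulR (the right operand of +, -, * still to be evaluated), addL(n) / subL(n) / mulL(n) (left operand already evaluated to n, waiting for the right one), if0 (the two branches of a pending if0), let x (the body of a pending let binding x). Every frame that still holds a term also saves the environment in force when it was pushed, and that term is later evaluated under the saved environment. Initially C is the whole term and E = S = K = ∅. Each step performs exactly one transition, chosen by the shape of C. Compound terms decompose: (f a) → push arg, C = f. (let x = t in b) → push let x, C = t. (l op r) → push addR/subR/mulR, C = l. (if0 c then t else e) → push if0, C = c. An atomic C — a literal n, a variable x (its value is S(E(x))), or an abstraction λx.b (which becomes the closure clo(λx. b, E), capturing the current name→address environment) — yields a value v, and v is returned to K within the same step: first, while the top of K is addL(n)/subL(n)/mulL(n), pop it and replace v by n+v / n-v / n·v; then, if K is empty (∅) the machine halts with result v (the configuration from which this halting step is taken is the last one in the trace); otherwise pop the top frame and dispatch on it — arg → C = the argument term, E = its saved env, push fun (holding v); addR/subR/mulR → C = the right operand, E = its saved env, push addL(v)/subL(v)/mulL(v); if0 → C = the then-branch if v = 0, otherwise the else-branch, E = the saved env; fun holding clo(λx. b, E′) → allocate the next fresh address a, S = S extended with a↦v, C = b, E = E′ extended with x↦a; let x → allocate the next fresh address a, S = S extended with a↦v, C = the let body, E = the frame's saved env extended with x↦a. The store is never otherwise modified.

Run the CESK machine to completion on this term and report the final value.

Answer: -4

Machine steps:
[0] <C=((λq. ((λy. (let w = 2 in y)) -4)) ((λp. ((λy. 4) ((λz. 3) p))) 1)), E=∅, S=∅, K=∅>
[1] <C=(λq. ((λy. (let w = 2 in y)) -4)), E=∅, S=∅, K=[arg]>
[2] <C=((λp. ((λy. 4) ((λz. 3) p))) 1), E=∅, S=∅, K=[fun]>
[3] <C=(λp. ((λy. 4) ((λz. 3) p))), E=∅, S=∅, K=[arg :: fun]>
[4] <C=1, E=∅, S=∅, K=[fun :: fun]>
[5] <C=((λy. 4) ((λz. 3) p)), E={p↦0}, S={0↦1}, K=[fun]>
[6] <C=(λy. 4), E={p↦0}, S={0↦1}, K=[arg :: fun]>
[7] <C=((λz. 3) p), E={p↦0}, S={0↦1}, K=[fun :: fun]>
[8] <C=(λz. 3), E={p↦0}, S={0↦1}, K=[arg :: fun :: fun]>
[9] <C=p, E={p↦0}, S={0↦1}, K=[fun :: fun :: fun]>
[10] <C=3, E={z↦1, p↦0}, S={0↦1, 1↦1}, K=[fun :: fun]>
[11] <C=4, E={y↦2, p↦0}, S={0↦1, 1↦1, 2↦3}, K=[fun]>
[12] <C=((λy. (let w = 2 in y)) -4), E={q↦3}, S={0↦1, 1↦1, 2↦3, 3↦4}, K=∅>
[13] <C=(λy. (let w = 2 in y)), E={q↦3}, S={0↦1, 1↦1, 2↦3, 3↦4}, K=[arg]>
[14] <C=-4, E={q↦3}, S={0↦1, 1↦1, 2↦3, 3↦4}, K=[fun]>
[15] <C=(let w = 2 in y), E={y↦4, q↦3}, S={0↦1, 1↦1, 2↦3, 3↦4, 4↦-4}, K=∅>
[16] <C=2, E={y↦4, q↦3}, S={0↦1, 1↦1, 2↦3, 3↦4, 4↦-4}, K=[let w]>
[17] <C=y, E={w↦5, y↦4, q↦3}, S={0↦1, 1↦1, 2↦3, 3↦4, 4↦-4, 5↦2}, K=∅>
→ final value -4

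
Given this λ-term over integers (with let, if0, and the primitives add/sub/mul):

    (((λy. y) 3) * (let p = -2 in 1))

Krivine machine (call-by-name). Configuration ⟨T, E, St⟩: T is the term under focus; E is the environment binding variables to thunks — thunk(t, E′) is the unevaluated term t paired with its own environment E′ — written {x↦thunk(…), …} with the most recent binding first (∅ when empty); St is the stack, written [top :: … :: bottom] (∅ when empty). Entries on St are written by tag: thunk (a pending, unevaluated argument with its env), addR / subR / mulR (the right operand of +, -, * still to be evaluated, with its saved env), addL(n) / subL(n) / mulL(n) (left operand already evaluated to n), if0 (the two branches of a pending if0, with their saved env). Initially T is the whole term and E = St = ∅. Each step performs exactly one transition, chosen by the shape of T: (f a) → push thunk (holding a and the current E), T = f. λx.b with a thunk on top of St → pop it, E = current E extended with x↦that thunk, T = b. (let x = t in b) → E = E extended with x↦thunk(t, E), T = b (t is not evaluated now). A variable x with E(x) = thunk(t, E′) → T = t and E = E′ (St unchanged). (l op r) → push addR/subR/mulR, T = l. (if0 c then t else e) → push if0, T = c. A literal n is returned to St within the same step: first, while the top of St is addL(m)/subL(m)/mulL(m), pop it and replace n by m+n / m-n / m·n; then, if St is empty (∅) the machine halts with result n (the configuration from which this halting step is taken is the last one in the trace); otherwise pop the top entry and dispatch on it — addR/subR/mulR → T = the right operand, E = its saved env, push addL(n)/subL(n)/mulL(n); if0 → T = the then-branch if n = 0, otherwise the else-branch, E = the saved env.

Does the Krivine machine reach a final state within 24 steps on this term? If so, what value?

step 0: [T=(((λy. y) 3) * (let p = -2 in 1)) | E=∅ | St=∅]
step 1: [T=((λy. y) 3) | E=∅ | St=[mulR]]
step 2: [T=(λy. y) | E=∅ | St=[thunk :: mulR]]
step 3: [T=y | E={y↦thunk(3, ∅)} | St=[mulR]]
step 4: [T=3 | E=∅ | St=[mulR]]
step 5: [T=(let p = -2 in 1) | E=∅ | St=[mulL(3)]]
step 6: [T=1 | E={p↦thunk(-2, ∅)} | St=[mulL(3)]]
→ final value 3

Answer: 3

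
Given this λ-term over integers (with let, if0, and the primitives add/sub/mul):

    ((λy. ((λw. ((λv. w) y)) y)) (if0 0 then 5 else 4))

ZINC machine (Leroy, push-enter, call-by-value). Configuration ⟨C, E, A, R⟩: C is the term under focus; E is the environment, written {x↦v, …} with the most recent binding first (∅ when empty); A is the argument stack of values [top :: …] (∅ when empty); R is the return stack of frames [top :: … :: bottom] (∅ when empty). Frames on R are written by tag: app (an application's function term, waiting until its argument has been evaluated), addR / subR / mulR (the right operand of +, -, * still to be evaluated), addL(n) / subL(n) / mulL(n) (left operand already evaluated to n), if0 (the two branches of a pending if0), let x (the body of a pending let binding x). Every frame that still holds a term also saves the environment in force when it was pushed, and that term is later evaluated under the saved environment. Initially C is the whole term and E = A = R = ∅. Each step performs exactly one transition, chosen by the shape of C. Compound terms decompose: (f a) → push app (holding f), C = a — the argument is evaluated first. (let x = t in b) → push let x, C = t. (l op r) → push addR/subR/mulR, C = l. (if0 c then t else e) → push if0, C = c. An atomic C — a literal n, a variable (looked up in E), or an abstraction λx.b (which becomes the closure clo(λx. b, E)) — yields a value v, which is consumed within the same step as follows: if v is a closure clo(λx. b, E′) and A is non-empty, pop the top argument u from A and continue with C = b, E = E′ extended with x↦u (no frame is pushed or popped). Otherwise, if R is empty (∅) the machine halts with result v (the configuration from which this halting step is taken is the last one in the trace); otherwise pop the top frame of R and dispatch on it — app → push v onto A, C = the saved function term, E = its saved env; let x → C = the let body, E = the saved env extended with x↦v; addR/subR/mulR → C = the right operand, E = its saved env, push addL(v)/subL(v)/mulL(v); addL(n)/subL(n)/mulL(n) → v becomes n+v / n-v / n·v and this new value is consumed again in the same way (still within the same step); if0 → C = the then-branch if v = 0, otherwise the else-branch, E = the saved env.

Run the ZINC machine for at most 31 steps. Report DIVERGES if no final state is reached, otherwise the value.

Answer: 5

Execution trace:
step 0: [C=((λy. ((λw. ((λv. w) y)) y)) (if0 0 then 5 else 4)) | E=∅ | A=∅ | R=∅]
step 1: [C=(if0 0 then 5 else 4) | E=∅ | A=∅ | R=[app]]
step 2: [C=0 | E=∅ | A=∅ | R=[if0 :: app]]
step 3: [C=5 | E=∅ | A=∅ | R=[app]]
step 4: [C=(λy. ((λw. ((λv. w) y)) y)) | E=∅ | A=[5] | R=∅]
step 5: [C=((λw. ((λv. w) y)) y) | E={y↦5} | A=∅ | R=∅]
step 6: [C=y | E={y↦5} | A=∅ | R=[app]]
step 7: [C=(λw. ((λv. w) y)) | E={y↦5} | A=[5] | R=∅]
step 8: [C=((λv. w) y) | E={w↦5, y↦5} | A=∅ | R=∅]
step 9: [C=y | E={w↦5, y↦5} | A=∅ | R=[app]]
step 10: [C=(λv. w) | E={w↦5, y↦5} | A=[5] | R=∅]
step 11: [C=w | E={v↦5, w↦5, y↦5} | A=∅ | R=∅]
→ final value 5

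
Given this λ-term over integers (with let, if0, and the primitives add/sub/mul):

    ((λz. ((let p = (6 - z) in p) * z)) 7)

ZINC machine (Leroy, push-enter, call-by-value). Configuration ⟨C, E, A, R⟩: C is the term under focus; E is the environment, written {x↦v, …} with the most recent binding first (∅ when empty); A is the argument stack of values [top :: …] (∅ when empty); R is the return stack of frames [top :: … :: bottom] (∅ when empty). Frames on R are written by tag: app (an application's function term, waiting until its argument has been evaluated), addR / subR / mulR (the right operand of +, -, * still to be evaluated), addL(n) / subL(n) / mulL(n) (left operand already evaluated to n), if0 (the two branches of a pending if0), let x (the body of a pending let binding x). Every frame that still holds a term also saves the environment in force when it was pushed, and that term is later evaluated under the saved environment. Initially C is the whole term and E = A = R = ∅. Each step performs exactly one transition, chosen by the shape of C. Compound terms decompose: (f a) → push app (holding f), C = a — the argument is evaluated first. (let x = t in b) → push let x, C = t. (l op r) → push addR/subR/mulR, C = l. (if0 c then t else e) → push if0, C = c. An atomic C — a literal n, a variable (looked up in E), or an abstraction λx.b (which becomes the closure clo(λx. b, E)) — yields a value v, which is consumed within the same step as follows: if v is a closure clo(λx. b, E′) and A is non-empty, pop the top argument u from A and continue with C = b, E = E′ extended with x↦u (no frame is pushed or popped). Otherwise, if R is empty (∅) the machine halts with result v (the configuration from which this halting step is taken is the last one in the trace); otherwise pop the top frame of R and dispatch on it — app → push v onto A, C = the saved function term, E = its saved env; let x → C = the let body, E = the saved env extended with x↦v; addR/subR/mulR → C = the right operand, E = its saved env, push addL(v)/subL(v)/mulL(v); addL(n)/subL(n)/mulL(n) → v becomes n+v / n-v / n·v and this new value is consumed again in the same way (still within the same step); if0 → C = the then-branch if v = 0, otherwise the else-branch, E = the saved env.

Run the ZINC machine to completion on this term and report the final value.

Answer: -7

Derivation:
[0] [C=((λz. ((let p = (6 - z) in p) * z)) 7) | E=∅ | A=∅ | R=∅]
[1] [C=7 | E=∅ | A=∅ | R=[app]]
[2] [C=(λz. ((let p = (6 - z) in p) * z)) | E=∅ | A=[7] | R=∅]
[3] [C=((let p = (6 - z) in p) * z) | E={z↦7} | A=∅ | R=∅]
[4] [C=(let p = (6 - z) in p) | E={z↦7} | A=∅ | R=[mulR]]
[5] [C=(6 - z) | E={z↦7} | A=∅ | R=[let p :: mulR]]
[6] [C=6 | E={z↦7} | A=∅ | R=[subR :: let p :: mulR]]
[7] [C=z | E={z↦7} | A=∅ | R=[subL(6) :: let p :: mulR]]
[8] [C=p | E={p↦-1, z↦7} | A=∅ | R=[mulR]]
[9] [C=z | E={z↦7} | A=∅ | R=[mulL(-1)]]
→ final value -7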